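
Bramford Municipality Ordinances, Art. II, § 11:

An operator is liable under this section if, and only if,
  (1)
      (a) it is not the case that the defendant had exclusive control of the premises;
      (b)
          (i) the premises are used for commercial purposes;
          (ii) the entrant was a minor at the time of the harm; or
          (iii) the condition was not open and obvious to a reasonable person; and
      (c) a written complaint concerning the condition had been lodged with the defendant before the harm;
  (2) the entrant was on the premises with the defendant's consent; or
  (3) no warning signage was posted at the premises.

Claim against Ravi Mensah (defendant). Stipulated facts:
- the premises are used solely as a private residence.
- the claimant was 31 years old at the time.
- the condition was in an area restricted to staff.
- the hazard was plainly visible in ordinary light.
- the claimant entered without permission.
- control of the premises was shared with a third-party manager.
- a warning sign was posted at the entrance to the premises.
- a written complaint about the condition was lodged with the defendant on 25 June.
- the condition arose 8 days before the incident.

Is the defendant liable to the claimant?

(a) not (exclusive control) — met.
(i) commercial use — not met.
(ii) entrant a minor — not satisfied.
(iii) not open/obvious — not satisfied.
So (b) is not satisfied (F OR F OR F).
(c) complaint lodged — met.
(1): T AND F AND T → false.
(2) consent to enter — not met.
(3) no signage posted — fails.
Overall = F OR F OR F = false.

No — not liable.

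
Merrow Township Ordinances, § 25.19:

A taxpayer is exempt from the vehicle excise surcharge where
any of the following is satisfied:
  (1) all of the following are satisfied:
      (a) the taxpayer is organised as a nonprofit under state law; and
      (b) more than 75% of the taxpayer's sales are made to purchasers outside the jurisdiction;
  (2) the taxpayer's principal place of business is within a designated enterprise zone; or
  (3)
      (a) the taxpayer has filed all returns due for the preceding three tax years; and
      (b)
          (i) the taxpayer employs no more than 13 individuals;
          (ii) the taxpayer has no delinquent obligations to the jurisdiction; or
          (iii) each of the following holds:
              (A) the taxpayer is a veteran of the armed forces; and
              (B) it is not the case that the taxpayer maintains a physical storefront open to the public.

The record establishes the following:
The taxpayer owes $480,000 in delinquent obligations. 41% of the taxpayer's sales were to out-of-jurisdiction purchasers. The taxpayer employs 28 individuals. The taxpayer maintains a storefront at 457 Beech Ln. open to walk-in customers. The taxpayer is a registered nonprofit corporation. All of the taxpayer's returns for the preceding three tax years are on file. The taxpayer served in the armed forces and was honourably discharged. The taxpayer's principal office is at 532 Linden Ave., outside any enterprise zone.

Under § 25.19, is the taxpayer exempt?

(a) nonprofit — met.
(b) >75% out-of-jur. sales — fails.
(1): T AND F → false.
(2) in enterprise zone — not satisfied.
(a) returns current — satisfied.
(i) ≤ 13 employees — not met.
(ii) no delinquency — fails.
(A) veteran — met.
(B) not (has storefront) — not satisfied.
So (iii) is not satisfied (T AND F).
So (b) is not satisfied (F OR F OR F).
(3): T AND F → false.
Overall: F OR F OR F → false.

No — not exempt.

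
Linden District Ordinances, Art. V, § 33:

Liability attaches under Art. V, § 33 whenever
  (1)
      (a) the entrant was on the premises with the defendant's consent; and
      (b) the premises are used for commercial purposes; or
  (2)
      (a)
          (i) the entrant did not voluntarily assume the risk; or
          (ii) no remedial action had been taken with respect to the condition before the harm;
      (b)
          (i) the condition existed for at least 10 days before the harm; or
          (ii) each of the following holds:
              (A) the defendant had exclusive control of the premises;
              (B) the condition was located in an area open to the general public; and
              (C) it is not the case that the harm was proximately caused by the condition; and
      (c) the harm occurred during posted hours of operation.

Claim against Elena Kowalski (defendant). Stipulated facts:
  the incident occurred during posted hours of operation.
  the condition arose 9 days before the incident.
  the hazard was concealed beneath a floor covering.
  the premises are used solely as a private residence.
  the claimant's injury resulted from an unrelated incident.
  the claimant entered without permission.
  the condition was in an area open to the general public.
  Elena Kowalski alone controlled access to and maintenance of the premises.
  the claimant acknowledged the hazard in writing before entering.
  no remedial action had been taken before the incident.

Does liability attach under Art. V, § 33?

(a) consent to enter — not met.
(b) commercial use — not met.
(1): F AND F → false.
(i) no assumed risk — not satisfied.
(ii) no remedial action — satisfied.
So (a) is satisfied (F OR T).
(i) condition ≥10 days old — fails.
(A) exclusive control — satisfied.
(B) public area — met.
(C) not (proximate cause) — holds.
(ii) = T AND T AND T = true.
(b) = F OR T = true.
(c) during posted hours — met.
So (2) is satisfied (T AND T AND T).
So Overall is satisfied (F OR T).

Yes — liable.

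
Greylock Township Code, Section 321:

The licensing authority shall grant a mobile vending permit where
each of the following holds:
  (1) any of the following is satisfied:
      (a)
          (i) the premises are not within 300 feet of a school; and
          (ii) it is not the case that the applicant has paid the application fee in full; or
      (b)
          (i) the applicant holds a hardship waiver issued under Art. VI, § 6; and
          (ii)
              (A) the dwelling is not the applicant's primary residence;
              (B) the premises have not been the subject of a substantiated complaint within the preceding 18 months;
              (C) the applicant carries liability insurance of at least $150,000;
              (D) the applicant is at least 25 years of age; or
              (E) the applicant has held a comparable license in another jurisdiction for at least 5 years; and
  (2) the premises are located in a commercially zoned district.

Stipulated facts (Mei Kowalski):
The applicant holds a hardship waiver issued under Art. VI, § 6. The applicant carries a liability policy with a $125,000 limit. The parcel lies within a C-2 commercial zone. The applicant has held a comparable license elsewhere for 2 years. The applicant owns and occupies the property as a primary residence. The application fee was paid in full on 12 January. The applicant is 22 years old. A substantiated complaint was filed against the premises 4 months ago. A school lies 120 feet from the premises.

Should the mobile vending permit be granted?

(i) ≥300 ft from school — not satisfied.
(ii) not (fee paid) — not met.
So (a) is not satisfied (F AND F).
(i) hardship waiver — holds.
(A) not (primary residence) — not met.
(B) no complaint in 18 mo. — not satisfied.
(C) insurance ≥ $150,000 — not met.
(D) age ≥ 25 — not satisfied.
(E) prior license ≥ 5 yr — not satisfied.
(ii) = F OR F OR F OR F OR F = false.
So (b) is not satisfied (T AND F).
(1): F OR F → false.
(2) commercially zoned — met.
So Overall is not satisfied (F AND T).

No — denied.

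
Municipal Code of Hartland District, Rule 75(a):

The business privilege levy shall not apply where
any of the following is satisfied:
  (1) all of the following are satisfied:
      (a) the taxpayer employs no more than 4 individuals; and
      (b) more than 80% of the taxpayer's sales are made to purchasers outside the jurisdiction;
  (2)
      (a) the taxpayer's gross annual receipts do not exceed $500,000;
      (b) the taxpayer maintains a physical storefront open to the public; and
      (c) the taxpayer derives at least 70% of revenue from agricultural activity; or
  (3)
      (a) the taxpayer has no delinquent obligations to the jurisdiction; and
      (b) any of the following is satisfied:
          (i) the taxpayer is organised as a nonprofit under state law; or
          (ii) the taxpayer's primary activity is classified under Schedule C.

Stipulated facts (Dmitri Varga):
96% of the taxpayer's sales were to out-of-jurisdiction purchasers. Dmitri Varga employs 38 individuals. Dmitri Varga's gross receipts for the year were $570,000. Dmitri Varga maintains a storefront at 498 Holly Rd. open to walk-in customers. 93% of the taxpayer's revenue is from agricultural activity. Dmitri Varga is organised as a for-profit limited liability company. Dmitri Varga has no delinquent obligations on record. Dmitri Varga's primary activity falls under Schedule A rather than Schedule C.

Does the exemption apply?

(a) ≤ 4 employees — not met.
(b) >80% out-of-jur. sales — holds.
So (1) is not satisfied (F AND T).
(a) receipts ≤ $500,000 — not satisfied.
(b) has storefront — holds.
(c) ≥70% agricultural — holds.
(2): F AND T AND T → false.
(a) no delinquency — satisfied.
(i) nonprofit — not satisfied.
(ii) Schedule C activity — not satisfied.
(b) = F OR F = false.
(3) = T AND F = false.
So Overall is not satisfied (F OR F OR F).

No — not exempt.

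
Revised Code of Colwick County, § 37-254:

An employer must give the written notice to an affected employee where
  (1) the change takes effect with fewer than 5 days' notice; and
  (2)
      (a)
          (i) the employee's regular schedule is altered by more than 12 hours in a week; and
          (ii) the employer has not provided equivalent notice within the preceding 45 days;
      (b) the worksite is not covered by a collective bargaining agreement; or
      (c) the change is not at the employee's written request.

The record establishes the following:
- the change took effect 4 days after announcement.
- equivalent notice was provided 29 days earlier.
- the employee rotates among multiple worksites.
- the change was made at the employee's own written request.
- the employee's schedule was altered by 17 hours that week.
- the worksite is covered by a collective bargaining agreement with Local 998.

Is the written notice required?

(1) < 5 days' notice — holds.
(i) schedule shift > 12h — met.
(ii) no recent notice — not met.
(a): T AND F → false.
(b) no CBA — fails.
(c) not employee-requested — not met.
(2): F OR F OR F → false.
So Overall is not satisfied (T AND F).

No — not required.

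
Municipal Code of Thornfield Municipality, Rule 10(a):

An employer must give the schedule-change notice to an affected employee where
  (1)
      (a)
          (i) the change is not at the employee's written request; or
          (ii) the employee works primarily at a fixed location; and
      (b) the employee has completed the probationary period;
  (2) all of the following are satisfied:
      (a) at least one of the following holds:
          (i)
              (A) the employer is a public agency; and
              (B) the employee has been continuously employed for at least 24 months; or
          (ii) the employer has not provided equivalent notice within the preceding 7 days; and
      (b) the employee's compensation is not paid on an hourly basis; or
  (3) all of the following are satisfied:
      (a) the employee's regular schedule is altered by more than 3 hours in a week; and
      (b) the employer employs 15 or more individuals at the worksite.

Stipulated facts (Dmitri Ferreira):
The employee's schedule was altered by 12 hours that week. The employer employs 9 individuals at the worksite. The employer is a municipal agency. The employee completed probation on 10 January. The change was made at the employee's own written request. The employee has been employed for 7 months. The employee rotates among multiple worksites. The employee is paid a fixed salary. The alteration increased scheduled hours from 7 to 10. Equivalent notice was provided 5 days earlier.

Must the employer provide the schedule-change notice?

(i) not employee-requested — not met.
(ii) fixed location — fails.
(a): F OR F → false.
(b) past probation — holds.
(1): F AND T → false.
(A) public agency — holds.
(B) tenure ≥ 24 mo. — fails.
(i) = T AND F = false.
(ii) no recent notice — fails.
So (a) is not satisfied (F OR F).
(b) not (hourly-paid) — met.
(2): F AND T → false.
(a) schedule shift > 3h — holds.
(b) ≥ 15 at site — not met.
(3): T AND F → false.
Overall: F OR F OR F → false.

No — not required.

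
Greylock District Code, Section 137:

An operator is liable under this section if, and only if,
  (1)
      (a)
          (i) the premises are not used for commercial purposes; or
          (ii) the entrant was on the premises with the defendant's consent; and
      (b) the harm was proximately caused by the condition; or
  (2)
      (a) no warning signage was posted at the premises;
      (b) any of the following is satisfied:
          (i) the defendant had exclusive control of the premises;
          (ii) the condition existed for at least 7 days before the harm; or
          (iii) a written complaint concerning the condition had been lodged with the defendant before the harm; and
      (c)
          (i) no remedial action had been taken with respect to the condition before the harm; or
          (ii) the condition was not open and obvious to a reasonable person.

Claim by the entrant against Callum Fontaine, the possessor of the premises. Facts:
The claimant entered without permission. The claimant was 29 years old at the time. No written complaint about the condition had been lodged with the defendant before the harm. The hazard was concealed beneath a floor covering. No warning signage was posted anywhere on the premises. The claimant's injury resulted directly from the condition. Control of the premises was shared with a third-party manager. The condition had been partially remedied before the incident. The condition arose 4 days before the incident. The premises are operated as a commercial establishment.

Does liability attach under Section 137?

No — not liable.

(i) not (commercial use) — not met.
(ii) consent to enter — not met.
So (a) is not satisfied (F OR F).
(b) proximate cause — met.
(1) = F AND T = false.
(a) no signage posted — satisfied.
(i) exclusive control — not met.
(ii) condition ≥7 days old — fails.
(iii) complaint lodged — not satisfied.
(b): F OR F OR F → false.
(i) no remedial action — fails.
(ii) not open/obvious — satisfied.
So (c) is satisfied (F OR T).
(2) = T AND F AND T = false.
So Overall is not satisfied (F OR F).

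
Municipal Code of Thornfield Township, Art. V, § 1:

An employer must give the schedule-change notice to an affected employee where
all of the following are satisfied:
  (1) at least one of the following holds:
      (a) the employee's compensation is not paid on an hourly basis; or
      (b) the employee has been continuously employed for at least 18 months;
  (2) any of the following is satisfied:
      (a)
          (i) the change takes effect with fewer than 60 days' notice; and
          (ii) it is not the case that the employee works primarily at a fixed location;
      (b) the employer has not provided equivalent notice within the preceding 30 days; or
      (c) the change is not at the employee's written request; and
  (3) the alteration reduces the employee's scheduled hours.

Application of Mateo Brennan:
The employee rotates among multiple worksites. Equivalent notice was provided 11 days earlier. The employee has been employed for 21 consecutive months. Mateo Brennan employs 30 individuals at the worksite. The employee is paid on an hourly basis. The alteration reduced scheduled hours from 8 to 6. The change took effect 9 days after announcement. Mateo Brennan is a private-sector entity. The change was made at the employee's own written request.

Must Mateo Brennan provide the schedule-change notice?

Yes — required.

(a) not (hourly-paid) — not satisfied.
(b) tenure ≥ 18 mo. — holds.
(1) = F OR T = true.
(i) < 60 days' notice — satisfied.
(ii) not (fixed location) — satisfied.
(a) = T AND T = true.
(b) no recent notice — not satisfied.
(c) not employee-requested — not satisfied.
(2) = T OR F OR F = true.
(3) hours reduced — met.
Overall: T AND T AND T → true.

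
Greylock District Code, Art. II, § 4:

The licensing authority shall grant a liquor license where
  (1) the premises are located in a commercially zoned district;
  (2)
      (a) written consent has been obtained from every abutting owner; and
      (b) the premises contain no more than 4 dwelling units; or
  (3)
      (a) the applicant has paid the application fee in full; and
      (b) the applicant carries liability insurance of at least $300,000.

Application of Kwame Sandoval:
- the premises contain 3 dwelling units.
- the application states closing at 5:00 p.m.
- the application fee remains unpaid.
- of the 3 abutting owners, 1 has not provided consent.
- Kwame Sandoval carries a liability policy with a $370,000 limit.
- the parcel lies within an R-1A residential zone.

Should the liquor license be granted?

No — denied.

(1) commercially zoned — fails.
(a) all abutters consent — not satisfied.
(b) ≤ 4 units — satisfied.
(2): F AND T → false.
(a) fee paid — not satisfied.
(b) insurance ≥ $300,000 — holds.
(3): F AND T → false.
Overall: F OR F OR F → false.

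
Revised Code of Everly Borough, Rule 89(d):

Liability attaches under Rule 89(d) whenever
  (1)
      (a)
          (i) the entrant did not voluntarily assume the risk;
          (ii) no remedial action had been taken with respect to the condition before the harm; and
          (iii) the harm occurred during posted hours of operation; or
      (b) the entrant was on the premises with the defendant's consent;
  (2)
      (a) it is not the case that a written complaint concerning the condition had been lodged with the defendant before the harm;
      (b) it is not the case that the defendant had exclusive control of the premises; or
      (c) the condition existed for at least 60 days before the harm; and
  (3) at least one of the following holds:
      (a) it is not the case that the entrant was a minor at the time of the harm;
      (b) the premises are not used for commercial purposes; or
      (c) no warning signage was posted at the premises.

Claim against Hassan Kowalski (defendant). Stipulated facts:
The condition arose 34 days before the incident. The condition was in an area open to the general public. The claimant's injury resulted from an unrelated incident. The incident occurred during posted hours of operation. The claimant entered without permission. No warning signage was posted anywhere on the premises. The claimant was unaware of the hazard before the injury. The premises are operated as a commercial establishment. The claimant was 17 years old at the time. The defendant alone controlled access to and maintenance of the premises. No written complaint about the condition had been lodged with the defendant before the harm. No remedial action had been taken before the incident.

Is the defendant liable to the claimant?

Yes — liable.

(i) no assumed risk — met.
(ii) no remedial action — met.
(iii) during posted hours — satisfied.
(a): T AND T AND T → true.
(b) consent to enter — not met.
(1) = T OR F = true.
(a) not (complaint lodged) — met.
(b) not (exclusive control) — not satisfied.
(c) condition ≥60 days old — fails.
(2): T OR F OR F → true.
(a) not (entrant a minor) — not satisfied.
(b) not (commercial use) — not satisfied.
(c) no signage posted — satisfied.
(3) = F OR F OR T = true.
So Overall is satisfied (T AND T AND T).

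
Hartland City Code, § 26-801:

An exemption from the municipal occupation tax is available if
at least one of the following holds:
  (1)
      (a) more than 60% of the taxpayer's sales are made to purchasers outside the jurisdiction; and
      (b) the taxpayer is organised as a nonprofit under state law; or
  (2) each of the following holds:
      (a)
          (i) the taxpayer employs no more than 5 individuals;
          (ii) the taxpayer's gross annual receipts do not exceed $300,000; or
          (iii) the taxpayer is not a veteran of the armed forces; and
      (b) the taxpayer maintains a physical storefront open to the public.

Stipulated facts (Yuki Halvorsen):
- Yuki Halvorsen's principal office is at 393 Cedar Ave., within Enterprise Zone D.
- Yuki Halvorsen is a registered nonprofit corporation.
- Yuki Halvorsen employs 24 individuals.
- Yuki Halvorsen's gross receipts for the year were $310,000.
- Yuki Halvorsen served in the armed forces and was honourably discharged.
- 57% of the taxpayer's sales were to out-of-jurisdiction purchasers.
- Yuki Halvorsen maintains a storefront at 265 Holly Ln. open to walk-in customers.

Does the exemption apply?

No — not exempt.

(a) >60% out-of-jur. sales — not met.
(b) nonprofit — holds.
So (1) is not satisfied (F AND T).
(i) ≤ 5 employees — fails.
(ii) receipts ≤ $300,000 — fails.
(iii) not (veteran) — not met.
So (a) is not satisfied (F OR F OR F).
(b) has storefront — satisfied.
(2) = F AND T = false.
So Overall is not satisfied (F OR F).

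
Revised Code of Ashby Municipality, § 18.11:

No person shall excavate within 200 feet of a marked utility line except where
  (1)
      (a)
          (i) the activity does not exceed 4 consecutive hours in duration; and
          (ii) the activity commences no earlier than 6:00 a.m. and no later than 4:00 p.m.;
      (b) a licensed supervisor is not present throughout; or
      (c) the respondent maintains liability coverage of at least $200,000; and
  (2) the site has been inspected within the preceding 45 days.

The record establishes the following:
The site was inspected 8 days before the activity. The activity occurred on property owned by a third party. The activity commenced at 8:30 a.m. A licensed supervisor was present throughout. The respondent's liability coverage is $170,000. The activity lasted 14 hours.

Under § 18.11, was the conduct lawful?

(i) ≤ 4 hrs duration — not satisfied.
(ii) start within hours — satisfied.
(a) = F AND T = false.
(b) not (supervisor present) — fails.
(c) coverage ≥ $200,000 — fails.
(1) = F OR F OR F = false.
(2) site inspected — holds.
So Overall is not satisfied (F AND T).

No — unlawful.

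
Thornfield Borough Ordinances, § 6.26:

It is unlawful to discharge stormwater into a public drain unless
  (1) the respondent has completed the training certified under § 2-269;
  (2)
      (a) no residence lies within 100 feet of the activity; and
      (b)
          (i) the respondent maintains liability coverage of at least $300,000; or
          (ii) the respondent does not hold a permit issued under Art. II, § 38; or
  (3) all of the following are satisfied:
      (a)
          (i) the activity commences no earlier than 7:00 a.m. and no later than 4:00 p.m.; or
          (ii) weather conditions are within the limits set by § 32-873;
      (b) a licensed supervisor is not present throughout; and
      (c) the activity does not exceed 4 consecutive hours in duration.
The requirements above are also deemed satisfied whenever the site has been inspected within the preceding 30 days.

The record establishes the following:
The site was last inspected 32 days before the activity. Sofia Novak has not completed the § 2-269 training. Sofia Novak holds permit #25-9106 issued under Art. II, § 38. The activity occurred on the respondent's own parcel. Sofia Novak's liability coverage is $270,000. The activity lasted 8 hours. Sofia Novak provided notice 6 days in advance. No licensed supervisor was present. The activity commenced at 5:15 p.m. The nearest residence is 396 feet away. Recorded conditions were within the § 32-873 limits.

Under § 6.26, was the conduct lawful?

(1) training certified — not met.
(a) no residence in 100 ft — met.
(i) coverage ≥ $300,000 — not met.
(ii) not (holds permit) — not satisfied.
(b) = F OR F = false.
(2) = T AND F = false.
(i) start within hours — fails.
(ii) weather ok — met.
So (a) is satisfied (F OR T).
(b) not (supervisor present) — satisfied.
(c) ≤ 4 hrs duration — not met.
So (3) is not satisfied (T AND T AND F).
Overall: F OR F OR F → false.
Exception (site inspected) — not satisfied.
Result: main false OR exception false → false.

No — unlawful.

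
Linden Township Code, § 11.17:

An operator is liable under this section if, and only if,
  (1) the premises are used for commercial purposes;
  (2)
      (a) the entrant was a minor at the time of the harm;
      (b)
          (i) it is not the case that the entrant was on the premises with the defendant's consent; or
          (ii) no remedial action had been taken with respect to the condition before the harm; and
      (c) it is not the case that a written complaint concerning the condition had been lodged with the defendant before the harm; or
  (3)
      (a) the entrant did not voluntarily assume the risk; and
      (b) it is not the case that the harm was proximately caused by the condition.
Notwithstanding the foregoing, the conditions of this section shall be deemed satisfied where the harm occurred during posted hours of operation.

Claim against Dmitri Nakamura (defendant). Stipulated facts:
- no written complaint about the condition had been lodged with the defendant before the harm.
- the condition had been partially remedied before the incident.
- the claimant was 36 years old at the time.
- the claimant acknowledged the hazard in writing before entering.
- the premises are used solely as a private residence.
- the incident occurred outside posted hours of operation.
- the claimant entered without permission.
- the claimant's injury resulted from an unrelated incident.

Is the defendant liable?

(1) commercial use — not satisfied.
(a) entrant a minor — not met.
(i) not (consent to enter) — holds.
(ii) no remedial action — not met.
So (b) is satisfied (T OR F).
(c) not (complaint lodged) — holds.
So (2) is not satisfied (F AND T AND T).
(a) no assumed risk — not met.
(b) not (proximate cause) — satisfied.
So (3) is not satisfied (F AND T).
Overall: F OR F OR F → false.
Exception (during posted hours) — not satisfied.
Result: main false OR exception false → false.

No — not liable.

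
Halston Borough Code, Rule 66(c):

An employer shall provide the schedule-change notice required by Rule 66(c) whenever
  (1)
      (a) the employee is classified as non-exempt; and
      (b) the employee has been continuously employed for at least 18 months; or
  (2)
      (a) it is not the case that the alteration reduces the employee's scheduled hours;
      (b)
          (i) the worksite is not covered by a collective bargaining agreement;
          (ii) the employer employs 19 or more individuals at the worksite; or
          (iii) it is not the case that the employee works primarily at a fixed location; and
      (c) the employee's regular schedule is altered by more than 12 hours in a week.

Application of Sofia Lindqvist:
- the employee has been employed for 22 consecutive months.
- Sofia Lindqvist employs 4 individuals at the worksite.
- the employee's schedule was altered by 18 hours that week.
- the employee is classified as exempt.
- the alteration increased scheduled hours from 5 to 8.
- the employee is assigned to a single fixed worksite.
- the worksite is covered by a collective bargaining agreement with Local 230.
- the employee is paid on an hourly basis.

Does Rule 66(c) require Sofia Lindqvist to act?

No — not required.

(a) non-exempt — not met.
(b) tenure ≥ 18 mo. — satisfied.
(1): F AND T → false.
(a) not (hours reduced) — met.
(i) no CBA — fails.
(ii) ≥ 19 at site — fails.
(iii) not (fixed location) — not satisfied.
(b): F OR F OR F → false.
(c) schedule shift > 12h — met.
So (2) is not satisfied (T AND F AND T).
Overall: F OR F → false.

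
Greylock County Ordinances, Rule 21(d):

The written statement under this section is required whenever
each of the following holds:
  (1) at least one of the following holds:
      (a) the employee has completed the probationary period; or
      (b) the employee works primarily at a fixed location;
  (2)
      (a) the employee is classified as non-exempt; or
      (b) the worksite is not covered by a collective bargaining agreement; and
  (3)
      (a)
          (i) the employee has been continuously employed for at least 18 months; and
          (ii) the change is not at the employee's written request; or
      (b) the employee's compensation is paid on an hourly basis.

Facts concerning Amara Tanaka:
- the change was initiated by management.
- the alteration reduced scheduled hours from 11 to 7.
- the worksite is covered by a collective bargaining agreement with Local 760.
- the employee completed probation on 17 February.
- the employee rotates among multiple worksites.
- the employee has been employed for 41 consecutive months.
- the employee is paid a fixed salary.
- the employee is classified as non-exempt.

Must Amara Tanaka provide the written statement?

Yes — required.

(a) past probation — satisfied.
(b) fixed location — not met.
(1): T OR F → true.
(a) non-exempt — holds.
(b) no CBA — fails.
(2) = T OR F = true.
(i) tenure ≥ 18 mo. — holds.
(ii) not employee-requested — satisfied.
So (a) is satisfied (T AND T).
(b) hourly-paid — not satisfied.
(3): T OR F → true.
Overall = T AND T AND T = true.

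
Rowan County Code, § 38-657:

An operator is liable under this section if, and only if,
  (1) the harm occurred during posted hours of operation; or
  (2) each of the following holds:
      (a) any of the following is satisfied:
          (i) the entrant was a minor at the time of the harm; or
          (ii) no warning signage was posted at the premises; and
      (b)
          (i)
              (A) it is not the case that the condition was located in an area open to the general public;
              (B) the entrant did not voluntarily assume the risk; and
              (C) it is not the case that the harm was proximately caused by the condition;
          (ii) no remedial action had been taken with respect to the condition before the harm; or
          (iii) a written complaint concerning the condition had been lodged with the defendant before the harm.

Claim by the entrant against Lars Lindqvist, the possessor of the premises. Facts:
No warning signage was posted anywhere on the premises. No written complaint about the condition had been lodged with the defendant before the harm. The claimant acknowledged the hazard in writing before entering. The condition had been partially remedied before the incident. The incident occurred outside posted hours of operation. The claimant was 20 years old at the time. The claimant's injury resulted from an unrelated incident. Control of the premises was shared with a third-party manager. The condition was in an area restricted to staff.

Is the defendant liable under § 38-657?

(1) during posted hours — not satisfied.
(i) entrant a minor — not satisfied.
(ii) no signage posted — holds.
(a) = F OR T = true.
(A) not (public area) — satisfied.
(B) no assumed risk — not met.
(C) not (proximate cause) — met.
So (i) is not satisfied (T AND F AND T).
(ii) no remedial action — not satisfied.
(iii) complaint lodged — fails.
(b) = F OR F OR F = false.
So (2) is not satisfied (T AND F).
So Overall is not satisfied (F OR F).

No — not liable.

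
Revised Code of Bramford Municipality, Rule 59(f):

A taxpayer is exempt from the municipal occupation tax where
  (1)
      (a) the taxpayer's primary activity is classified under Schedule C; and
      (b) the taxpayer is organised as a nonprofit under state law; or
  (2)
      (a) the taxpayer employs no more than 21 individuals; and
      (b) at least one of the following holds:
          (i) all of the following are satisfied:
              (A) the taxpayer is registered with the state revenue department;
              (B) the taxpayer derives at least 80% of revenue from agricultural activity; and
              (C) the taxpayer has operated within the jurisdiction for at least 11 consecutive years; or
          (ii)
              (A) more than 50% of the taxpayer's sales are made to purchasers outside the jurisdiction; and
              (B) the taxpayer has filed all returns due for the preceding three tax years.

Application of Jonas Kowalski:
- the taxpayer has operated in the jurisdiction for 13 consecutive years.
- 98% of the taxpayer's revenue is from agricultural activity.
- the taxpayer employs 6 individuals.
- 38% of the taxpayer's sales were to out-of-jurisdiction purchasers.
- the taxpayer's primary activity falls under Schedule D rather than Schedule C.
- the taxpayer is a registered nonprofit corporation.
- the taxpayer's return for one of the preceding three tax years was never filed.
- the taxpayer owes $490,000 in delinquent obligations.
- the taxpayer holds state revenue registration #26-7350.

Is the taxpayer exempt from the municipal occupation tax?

Yes — exempt.

(a) Schedule C activity — fails.
(b) nonprofit — satisfied.
(1) = F AND T = false.
(a) ≤ 21 employees — holds.
(A) state-registered — satisfied.
(B) ≥80% agricultural — met.
(C) ≥ 11 yrs in jurisdiction — holds.
So (i) is satisfied (T AND T AND T).
(A) >50% out-of-jur. sales — not met.
(B) returns current — fails.
So (ii) is not satisfied (F AND F).
(b) = T OR F = true.
So (2) is satisfied (T AND T).
Overall = F OR T = true.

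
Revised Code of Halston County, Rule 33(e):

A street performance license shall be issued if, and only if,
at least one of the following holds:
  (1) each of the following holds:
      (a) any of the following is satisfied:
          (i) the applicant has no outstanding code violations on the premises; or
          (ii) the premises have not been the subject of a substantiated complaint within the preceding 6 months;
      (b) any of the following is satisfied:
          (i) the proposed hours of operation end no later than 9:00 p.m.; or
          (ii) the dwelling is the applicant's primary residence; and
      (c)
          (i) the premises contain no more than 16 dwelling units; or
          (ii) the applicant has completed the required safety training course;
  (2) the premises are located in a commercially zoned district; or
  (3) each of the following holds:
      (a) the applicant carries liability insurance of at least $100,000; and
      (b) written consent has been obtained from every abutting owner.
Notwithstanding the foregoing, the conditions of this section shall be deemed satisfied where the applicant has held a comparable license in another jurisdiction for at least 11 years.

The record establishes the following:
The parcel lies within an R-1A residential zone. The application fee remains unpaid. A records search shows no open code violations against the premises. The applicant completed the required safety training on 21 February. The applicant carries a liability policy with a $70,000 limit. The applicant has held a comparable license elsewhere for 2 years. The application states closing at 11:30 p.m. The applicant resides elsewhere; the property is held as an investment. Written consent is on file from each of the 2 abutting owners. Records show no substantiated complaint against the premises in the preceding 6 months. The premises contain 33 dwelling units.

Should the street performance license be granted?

(i) no code violations — met.
(ii) no complaint in 6 mo. — holds.
So (a) is satisfied (T OR T).
(i) closes by 9 p.m. — not satisfied.
(ii) primary residence — not satisfied.
So (b) is not satisfied (F OR F).
(i) ≤ 16 units — fails.
(ii) safety training — met.
So (c) is satisfied (F OR T).
So (1) is not satisfied (T AND F AND T).
(2) commercially zoned — fails.
(a) insurance ≥ $100,000 — not satisfied.
(b) all abutters consent — satisfied.
(3) = F AND T = false.
Overall: F OR F OR F → false.
Exception (prior license ≥ 11 yr) — not satisfied.
Result: main false OR exception false → false.

No — denied.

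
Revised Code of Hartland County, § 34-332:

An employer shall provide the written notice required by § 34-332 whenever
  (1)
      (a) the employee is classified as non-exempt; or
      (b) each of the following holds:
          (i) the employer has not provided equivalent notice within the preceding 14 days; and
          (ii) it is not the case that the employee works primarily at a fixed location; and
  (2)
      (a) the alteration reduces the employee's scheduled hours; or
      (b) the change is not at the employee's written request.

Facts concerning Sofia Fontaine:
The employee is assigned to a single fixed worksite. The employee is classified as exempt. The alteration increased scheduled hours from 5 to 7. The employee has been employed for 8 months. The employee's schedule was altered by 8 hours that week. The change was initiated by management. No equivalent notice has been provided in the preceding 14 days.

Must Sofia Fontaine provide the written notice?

No — not required.

(a) non-exempt — not met.
(i) no recent notice — holds.
(ii) not (fixed location) — fails.
(b) = T AND F = false.
So (1) is not satisfied (F OR F).
(a) hours reduced — not met.
(b) not employee-requested — satisfied.
So (2) is satisfied (F OR T).
Overall = F AND T = false.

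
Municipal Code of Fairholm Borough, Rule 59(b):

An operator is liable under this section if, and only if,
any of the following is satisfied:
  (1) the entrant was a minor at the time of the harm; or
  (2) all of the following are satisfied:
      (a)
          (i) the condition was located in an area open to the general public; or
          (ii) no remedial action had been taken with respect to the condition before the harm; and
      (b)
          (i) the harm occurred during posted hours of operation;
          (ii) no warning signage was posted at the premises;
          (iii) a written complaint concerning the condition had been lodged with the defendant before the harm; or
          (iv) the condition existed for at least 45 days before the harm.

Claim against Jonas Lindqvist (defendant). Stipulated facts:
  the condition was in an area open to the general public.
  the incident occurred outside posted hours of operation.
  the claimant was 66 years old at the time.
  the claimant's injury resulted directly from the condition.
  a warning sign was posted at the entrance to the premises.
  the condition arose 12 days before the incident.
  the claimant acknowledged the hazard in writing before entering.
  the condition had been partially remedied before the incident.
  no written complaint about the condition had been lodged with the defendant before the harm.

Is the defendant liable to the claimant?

(1) entrant a minor — not met.
(i) public area — holds.
(ii) no remedial action — not met.
So (a) is satisfied (T OR F).
(i) during posted hours — not satisfied.
(ii) no signage posted — fails.
(iii) complaint lodged — not met.
(iv) condition ≥45 days old — not satisfied.
So (b) is not satisfied (F OR F OR F OR F).
(2) = T AND F = false.
Overall = F OR F = false.

No — not liable.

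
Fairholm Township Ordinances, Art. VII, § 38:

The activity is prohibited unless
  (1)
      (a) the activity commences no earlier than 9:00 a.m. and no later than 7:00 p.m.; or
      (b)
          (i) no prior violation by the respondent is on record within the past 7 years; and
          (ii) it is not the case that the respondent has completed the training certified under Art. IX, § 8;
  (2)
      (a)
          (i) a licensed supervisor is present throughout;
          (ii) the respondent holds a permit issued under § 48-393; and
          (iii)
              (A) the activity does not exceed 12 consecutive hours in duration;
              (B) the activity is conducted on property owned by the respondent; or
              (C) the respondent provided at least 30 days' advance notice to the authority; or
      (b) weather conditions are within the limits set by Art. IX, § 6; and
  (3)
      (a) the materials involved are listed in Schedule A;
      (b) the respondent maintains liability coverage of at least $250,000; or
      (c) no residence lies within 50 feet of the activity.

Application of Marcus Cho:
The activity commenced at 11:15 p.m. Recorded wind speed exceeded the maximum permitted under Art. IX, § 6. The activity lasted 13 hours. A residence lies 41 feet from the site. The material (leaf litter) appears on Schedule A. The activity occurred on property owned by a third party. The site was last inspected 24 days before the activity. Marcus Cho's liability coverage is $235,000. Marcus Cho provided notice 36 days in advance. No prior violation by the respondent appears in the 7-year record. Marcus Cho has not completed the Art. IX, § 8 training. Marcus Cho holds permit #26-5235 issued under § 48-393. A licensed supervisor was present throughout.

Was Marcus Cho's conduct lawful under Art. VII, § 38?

Yes — lawful.

(a) start within hours — fails.
(i) no prior violation — holds.
(ii) not (training certified) — satisfied.
(b) = T AND T = true.
So (1) is satisfied (F OR T).
(i) supervisor present — holds.
(ii) holds permit — met.
(A) ≤ 12 hrs duration — not met.
(B) own property — fails.
(C) ≥30 days' notice — met.
(iii) = F OR F OR T = true.
(a): T AND T AND T → true.
(b) weather ok — not satisfied.
(2): T OR F → true.
(a) Schedule A material — satisfied.
(b) coverage ≥ $250,000 — not satisfied.
(c) no residence in 50 ft — not satisfied.
(3): T OR F OR F → true.
So Overall is satisfied (T AND T AND T).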